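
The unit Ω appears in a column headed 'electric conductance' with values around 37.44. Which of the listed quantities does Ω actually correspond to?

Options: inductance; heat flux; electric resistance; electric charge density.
electric resistance

electric conductance should have units dimensionally equivalent to A^2 * s^3 / (kg * m^2) (e.g. S).
The given unit 'Ω' reduces to kg * m^2 / (A^2 * s^3). Of the listed options, that is the dimensionality of electric resistance.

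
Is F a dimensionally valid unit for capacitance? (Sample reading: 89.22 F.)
Yes

capacitance has SI base units: A^2 * s^4 / (kg * m^2)
F reduces to the same SI base units, so it is a valid unit for capacitance.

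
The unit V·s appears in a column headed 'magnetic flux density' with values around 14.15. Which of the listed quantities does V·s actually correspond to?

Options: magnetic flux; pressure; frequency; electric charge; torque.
magnetic flux

magnetic flux density should have units dimensionally equivalent to kg / (A * s^2) (e.g. T).
The given unit 'V·s' reduces to kg * m^2 / (A * s^2). Of the listed options, that is the dimensionality of magnetic flux.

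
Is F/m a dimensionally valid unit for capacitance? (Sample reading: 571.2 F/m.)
No

capacitance has SI base units: A^2 * s^4 / (kg * m^2)
F/m does NOT reduce to A^2 * s^4 / (kg * m^2); a valid unit for capacitance would be e.g. F.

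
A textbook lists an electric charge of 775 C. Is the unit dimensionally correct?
Yes

electric charge has SI base units: A * s
C reduces to the same SI base units, so it is a valid unit for electric charge.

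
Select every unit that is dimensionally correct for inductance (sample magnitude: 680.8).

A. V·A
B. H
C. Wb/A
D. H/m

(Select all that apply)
B, C

inductance has SI base units: kg * m^2 / (A^2 * s^2)

Checking each option against kg * m^2 / (A^2 * s^2):
  A. V·A: ✗ does not match
  B. H: ✓ matches
  C. Wb/A: ✓ matches
  D. H/m: ✗ does not match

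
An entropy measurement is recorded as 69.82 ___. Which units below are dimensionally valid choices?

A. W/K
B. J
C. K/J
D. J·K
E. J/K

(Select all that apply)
E

entropy has SI base units: kg * m^2 / (s^2 * K)

Checking each option against kg * m^2 / (s^2 * K):
  A. W/K: ✗ does not match
  B. J: ✗ does not match
  C. K/J: ✗ does not match
  D. J·K: ✗ does not match
  E. J/K: ✓ matches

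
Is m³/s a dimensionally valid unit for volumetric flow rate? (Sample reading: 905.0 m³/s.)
Yes

volumetric flow rate has SI base units: m^3 / s
m³/s reduces to the same SI base units, so it is a valid unit for volumetric flow rate.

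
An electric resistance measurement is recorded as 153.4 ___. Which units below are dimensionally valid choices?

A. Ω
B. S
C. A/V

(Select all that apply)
A

electric resistance has SI base units: kg * m^2 / (A^2 * s^3)

Checking each option against kg * m^2 / (A^2 * s^3):
  A. Ω: ✓ matches
  B. S: ✗ does not match
  C. A/V: ✗ does not match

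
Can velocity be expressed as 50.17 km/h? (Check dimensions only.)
Yes

velocity has SI base units: m / s
km/h reduces to the same SI base units, so it is a valid unit for velocity.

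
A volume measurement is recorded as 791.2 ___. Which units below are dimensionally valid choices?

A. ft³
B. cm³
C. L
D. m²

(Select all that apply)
A, B, C

volume has SI base units: m^3

Checking each option against m^3:
  A. ft³: ✓ matches
  B. cm³: ✓ matches
  C. L: ✓ matches
  D. m²: ✗ does not match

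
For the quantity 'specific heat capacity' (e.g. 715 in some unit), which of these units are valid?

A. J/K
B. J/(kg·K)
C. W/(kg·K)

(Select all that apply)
B

specific heat capacity has SI base units: m^2 / (s^2 * K)

Checking each option against m^2 / (s^2 * K):
  A. J/K: ✗ does not match
  B. J/(kg·K): ✓ matches
  C. W/(kg·K): ✗ does not match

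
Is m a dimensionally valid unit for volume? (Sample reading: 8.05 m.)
No

volume has SI base units: m^3
m does NOT reduce to m^3; a valid unit for volume would be e.g. m³.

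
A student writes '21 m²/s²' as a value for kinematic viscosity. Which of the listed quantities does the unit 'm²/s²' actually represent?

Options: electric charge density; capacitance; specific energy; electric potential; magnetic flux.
specific energy

kinematic viscosity should have units dimensionally equivalent to m^2 / s (e.g. m²/s).
The given unit 'm²/s²' reduces to m^2 / s^2. Of the listed options, that is the dimensionality of specific energy.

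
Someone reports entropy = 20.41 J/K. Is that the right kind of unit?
Yes

entropy has SI base units: kg * m^2 / (s^2 * K)
J/K reduces to the same SI base units, so it is a valid unit for entropy.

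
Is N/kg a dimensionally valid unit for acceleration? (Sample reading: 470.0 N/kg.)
Yes

acceleration has SI base units: m / s^2
N/kg reduces to the same SI base units, so it is a valid unit for acceleration.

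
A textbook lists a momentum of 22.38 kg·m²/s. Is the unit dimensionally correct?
No

momentum has SI base units: kg * m / s
kg·m²/s does NOT reduce to kg * m / s; a valid unit for momentum would be e.g. kg·m/s.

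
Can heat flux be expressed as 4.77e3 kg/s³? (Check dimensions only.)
Yes

heat flux has SI base units: kg / s^3
kg/s³ reduces to the same SI base units, so it is a valid unit for heat flux.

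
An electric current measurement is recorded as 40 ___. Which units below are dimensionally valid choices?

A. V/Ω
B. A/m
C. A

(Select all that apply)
A, C

electric current has SI base units: A

Checking each option against A:
  A. V/Ω: ✓ matches
  B. A/m: ✗ does not match
  C. A: ✓ matches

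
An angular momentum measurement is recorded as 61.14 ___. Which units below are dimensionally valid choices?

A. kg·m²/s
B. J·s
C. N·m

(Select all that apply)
A, B

angular momentum has SI base units: kg * m^2 / s

Checking each option against kg * m^2 / s:
  A. kg·m²/s: ✓ matches
  B. J·s: ✓ matches
  C. N·m: ✗ does not match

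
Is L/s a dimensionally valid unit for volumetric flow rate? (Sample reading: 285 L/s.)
Yes

volumetric flow rate has SI base units: m^3 / s
L/s reduces to the same SI base units, so it is a valid unit for volumetric flow rate.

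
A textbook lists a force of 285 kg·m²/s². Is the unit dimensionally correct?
No

force has SI base units: kg * m / s^2
kg·m²/s² does NOT reduce to kg * m / s^2; a valid unit for force would be e.g. N.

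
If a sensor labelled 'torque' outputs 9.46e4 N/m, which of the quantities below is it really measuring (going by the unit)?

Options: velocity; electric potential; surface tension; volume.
surface tension

torque should have units dimensionally equivalent to kg * m^2 / s^2 (e.g. N·m).
The given unit 'N/m' reduces to kg / s^2. Of the listed options, that is the dimensionality of surface tension.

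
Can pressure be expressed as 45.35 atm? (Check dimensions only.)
Yes

pressure has SI base units: kg / (m * s^2)
atm reduces to the same SI base units, so it is a valid unit for pressure.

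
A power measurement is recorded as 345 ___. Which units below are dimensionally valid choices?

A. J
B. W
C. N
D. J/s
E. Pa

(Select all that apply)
B, D

power has SI base units: kg * m^2 / s^3

Checking each option against kg * m^2 / s^3:
  A. J: ✗ does not match
  B. W: ✓ matches
  C. N: ✗ does not match
  D. J/s: ✓ matches
  E. Pa: ✗ does not match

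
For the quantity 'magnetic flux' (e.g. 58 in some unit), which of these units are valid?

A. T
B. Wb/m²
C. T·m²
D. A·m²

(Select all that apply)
C

magnetic flux has SI base units: kg * m^2 / (A * s^2)

Checking each option against kg * m^2 / (A * s^2):
  A. T: ✗ does not match
  B. Wb/m²: ✗ does not match
  C. T·m²: ✓ matches
  D. A·m²: ✗ does not match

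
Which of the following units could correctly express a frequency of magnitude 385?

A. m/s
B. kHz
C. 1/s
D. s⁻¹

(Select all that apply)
B, C, D

frequency has SI base units: 1 / s

Checking each option against 1 / s:
  A. m/s: ✗ does not match
  B. kHz: ✓ matches
  C. 1/s: ✓ matches
  D. s⁻¹: ✓ matches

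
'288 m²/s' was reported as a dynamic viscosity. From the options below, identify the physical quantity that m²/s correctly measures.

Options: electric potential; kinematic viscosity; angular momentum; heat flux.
kinematic viscosity

dynamic viscosity should have units dimensionally equivalent to kg / (m * s) (e.g. Pa·s).
The given unit 'm²/s' reduces to m^2 / s. Of the listed options, that is the dimensionality of kinematic viscosity.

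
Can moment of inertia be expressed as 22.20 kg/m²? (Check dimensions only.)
No

moment of inertia has SI base units: kg * m^2
kg/m² does NOT reduce to kg * m^2; a valid unit for moment of inertia would be e.g. kg·m².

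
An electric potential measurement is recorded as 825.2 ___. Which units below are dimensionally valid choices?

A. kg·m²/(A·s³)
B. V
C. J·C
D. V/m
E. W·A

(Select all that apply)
A, B

electric potential has SI base units: kg * m^2 / (A * s^3)

Checking each option against kg * m^2 / (A * s^3):
  A. kg·m²/(A·s³): ✓ matches
  B. V: ✓ matches
  C. J·C: ✗ does not match
  D. V/m: ✗ does not match
  E. W·A: ✗ does not match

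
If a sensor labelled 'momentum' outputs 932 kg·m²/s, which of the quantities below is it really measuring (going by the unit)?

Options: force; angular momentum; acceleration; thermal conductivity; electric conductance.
angular momentum

momentum should have units dimensionally equivalent to kg * m / s (e.g. kg·m/s).
The given unit 'kg·m²/s' reduces to kg * m^2 / s. Of the listed options, that is the dimensionality of angular momentum.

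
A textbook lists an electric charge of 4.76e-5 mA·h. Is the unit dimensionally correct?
Yes

electric charge has SI base units: A * s
mA·h reduces to the same SI base units, so it is a valid unit for electric charge.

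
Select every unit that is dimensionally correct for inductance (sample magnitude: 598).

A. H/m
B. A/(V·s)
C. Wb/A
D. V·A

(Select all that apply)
C

inductance has SI base units: kg * m^2 / (A^2 * s^2)

Checking each option against kg * m^2 / (A^2 * s^2):
  A. H/m: ✗ does not match
  B. A/(V·s): ✗ does not match
  C. Wb/A: ✓ matches
  D. V·A: ✗ does not match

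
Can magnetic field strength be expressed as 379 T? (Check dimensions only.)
No

magnetic field strength has SI base units: A / m
T does NOT reduce to A / m; a valid unit for magnetic field strength would be e.g. A/m.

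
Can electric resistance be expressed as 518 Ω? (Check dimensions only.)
Yes

electric resistance has SI base units: kg * m^2 / (A^2 * s^3)
Ω reduces to the same SI base units, so it is a valid unit for electric resistance.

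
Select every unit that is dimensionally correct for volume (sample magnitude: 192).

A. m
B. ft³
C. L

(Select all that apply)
B, C

volume has SI base units: m^3

Checking each option against m^3:
  A. m: ✗ does not match
  B. ft³: ✓ matches
  C. L: ✓ matches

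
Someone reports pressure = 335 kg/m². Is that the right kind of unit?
No

pressure has SI base units: kg / (m * s^2)
kg/m² does NOT reduce to kg / (m * s^2); a valid unit for pressure would be e.g. Pa.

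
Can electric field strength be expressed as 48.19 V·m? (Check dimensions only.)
No

electric field strength has SI base units: kg * m / (A * s^3)
V·m does NOT reduce to kg * m / (A * s^3); a valid unit for electric field strength would be e.g. V/m.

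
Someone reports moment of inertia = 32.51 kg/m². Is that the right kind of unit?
No

moment of inertia has SI base units: kg * m^2
kg/m² does NOT reduce to kg * m^2; a valid unit for moment of inertia would be e.g. kg·m².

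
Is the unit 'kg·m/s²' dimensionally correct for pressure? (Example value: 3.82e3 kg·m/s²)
No

pressure has SI base units: kg / (m * s^2)
kg·m/s² does NOT reduce to kg / (m * s^2); a valid unit for pressure would be e.g. Pa.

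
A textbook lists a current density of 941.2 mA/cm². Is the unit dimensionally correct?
Yes

current density has SI base units: A / m^2
mA/cm² reduces to the same SI base units, so it is a valid unit for current density.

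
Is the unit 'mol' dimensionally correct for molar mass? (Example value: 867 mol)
No

molar mass has SI base units: kg / mol
mol does NOT reduce to kg / mol; a valid unit for molar mass would be e.g. kg/mol.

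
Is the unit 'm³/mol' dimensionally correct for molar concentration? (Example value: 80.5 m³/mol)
No

molar concentration has SI base units: mol / m^3
m³/mol does NOT reduce to mol / m^3; a valid unit for molar concentration would be e.g. mol/m³.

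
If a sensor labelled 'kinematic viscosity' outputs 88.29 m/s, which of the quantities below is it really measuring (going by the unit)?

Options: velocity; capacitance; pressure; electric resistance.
velocity

kinematic viscosity should have units dimensionally equivalent to m^2 / s (e.g. m²/s).
The given unit 'm/s' reduces to m / s. Of the listed options, that is the dimensionality of velocity.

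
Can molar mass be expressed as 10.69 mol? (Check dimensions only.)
No

molar mass has SI base units: kg / mol
mol does NOT reduce to kg / mol; a valid unit for molar mass would be e.g. kg/mol.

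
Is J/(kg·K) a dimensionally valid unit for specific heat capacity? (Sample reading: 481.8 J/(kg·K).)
Yes

specific heat capacity has SI base units: m^2 / (s^2 * K)
J/(kg·K) reduces to the same SI base units, so it is a valid unit for specific heat capacity.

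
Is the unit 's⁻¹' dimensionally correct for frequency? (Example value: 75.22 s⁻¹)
Yes

frequency has SI base units: 1 / s
s⁻¹ reduces to the same SI base units, so it is a valid unit for frequency.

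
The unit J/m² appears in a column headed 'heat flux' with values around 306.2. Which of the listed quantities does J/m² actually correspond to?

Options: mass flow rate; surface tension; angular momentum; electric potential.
surface tension

heat flux should have units dimensionally equivalent to kg / s^3 (e.g. W/m²).
The given unit 'J/m²' reduces to kg / s^2. Of the listed options, that is the dimensionality of surface tension.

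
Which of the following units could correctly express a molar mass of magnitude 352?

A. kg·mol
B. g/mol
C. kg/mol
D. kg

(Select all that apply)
B, C

molar mass has SI base units: kg / mol

Checking each option against kg / mol:
  A. kg·mol: ✗ does not match
  B. g/mol: ✓ matches
  C. kg/mol: ✓ matches
  D. kg: ✗ does not match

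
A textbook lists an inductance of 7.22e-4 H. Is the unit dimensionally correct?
Yes

inductance has SI base units: kg * m^2 / (A^2 * s^2)
H reduces to the same SI base units, so it is a valid unit for inductance.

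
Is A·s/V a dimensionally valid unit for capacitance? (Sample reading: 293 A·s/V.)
Yes

capacitance has SI base units: A^2 * s^4 / (kg * m^2)
A·s/V reduces to the same SI base units, so it is a valid unit for capacitance.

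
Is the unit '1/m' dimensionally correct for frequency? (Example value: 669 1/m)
No

frequency has SI base units: 1 / s
1/m does NOT reduce to 1 / s; a valid unit for frequency would be e.g. Hz.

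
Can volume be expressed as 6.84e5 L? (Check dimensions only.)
Yes

volume has SI base units: m^3
L reduces to the same SI base units, so it is a valid unit for volume.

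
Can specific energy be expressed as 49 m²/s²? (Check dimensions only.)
Yes

specific energy has SI base units: m^2 / s^2
m²/s² reduces to the same SI base units, so it is a valid unit for specific energy.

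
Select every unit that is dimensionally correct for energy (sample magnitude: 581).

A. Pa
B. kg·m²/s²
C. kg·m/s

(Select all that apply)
B

energy has SI base units: kg * m^2 / s^2

Checking each option against kg * m^2 / s^2:
  A. Pa: ✗ does not match
  B. kg·m²/s²: ✓ matches
  C. kg·m/s: ✗ does not match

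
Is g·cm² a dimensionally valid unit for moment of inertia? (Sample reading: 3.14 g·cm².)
Yes

moment of inertia has SI base units: kg * m^2
g·cm² reduces to the same SI base units, so it is a valid unit for moment of inertia.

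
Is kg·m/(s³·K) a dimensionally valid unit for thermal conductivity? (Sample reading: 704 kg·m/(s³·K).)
Yes

thermal conductivity has SI base units: kg * m / (s^3 * K)
kg·m/(s³·K) reduces to the same SI base units, so it is a valid unit for thermal conductivity.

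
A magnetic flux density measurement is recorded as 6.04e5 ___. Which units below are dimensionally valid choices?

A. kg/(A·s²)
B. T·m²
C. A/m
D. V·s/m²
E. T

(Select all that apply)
A, D, E

magnetic flux density has SI base units: kg / (A * s^2)

Checking each option against kg / (A * s^2):
  A. kg/(A·s²): ✓ matches
  B. T·m²: ✗ does not match
  C. A/m: ✗ does not match
  D. V·s/m²: ✓ matches
  E. T: ✓ matches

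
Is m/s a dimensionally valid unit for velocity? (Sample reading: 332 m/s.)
Yes

velocity has SI base units: m / s
m/s reduces to the same SI base units, so it is a valid unit for velocity.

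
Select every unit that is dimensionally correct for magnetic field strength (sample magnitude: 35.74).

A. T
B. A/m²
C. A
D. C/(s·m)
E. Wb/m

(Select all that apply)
D

magnetic field strength has SI base units: A / m

Checking each option against A / m:
  A. T: ✗ does not match
  B. A/m²: ✗ does not match
  C. A: ✗ does not match
  D. C/(s·m): ✓ matches
  E. Wb/m: ✗ does not match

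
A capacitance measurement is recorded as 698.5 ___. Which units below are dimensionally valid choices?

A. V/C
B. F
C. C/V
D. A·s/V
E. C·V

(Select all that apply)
B, C, D

capacitance has SI base units: A^2 * s^4 / (kg * m^2)

Checking each option against A^2 * s^4 / (kg * m^2):
  A. V/C: ✗ does not match
  B. F: ✓ matches
  C. C/V: ✓ matches
  D. A·s/V: ✓ matches
  E. C·V: ✗ does not match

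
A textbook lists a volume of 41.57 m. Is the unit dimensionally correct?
No

volume has SI base units: m^3
m does NOT reduce to m^3; a valid unit for volume would be e.g. m³.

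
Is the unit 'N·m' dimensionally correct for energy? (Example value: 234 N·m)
Yes

energy has SI base units: kg * m^2 / s^2
N·m reduces to the same SI base units, so it is a valid unit for energy.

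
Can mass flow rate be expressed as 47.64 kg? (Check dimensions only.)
No

mass flow rate has SI base units: kg / s
kg does NOT reduce to kg / s; a valid unit for mass flow rate would be e.g. kg/s.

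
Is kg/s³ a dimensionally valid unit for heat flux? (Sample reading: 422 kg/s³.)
Yes

heat flux has SI base units: kg / s^3
kg/s³ reduces to the same SI base units, so it is a valid unit for heat flux.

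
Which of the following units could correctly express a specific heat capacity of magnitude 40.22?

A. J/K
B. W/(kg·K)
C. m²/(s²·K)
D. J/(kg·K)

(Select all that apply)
C, D

specific heat capacity has SI base units: m^2 / (s^2 * K)

Checking each option against m^2 / (s^2 * K):
  A. J/K: ✗ does not match
  B. W/(kg·K): ✗ does not match
  C. m²/(s²·K): ✓ matches
  D. J/(kg·K): ✓ matches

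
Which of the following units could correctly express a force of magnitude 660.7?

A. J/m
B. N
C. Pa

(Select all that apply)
A, B

force has SI base units: kg * m / s^2

Checking each option against kg * m / s^2:
  A. J/m: ✓ matches
  B. N: ✓ matches
  C. Pa: ✗ does not match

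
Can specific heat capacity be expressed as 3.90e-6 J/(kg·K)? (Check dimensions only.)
Yes

specific heat capacity has SI base units: m^2 / (s^2 * K)
J/(kg·K) reduces to the same SI base units, so it is a valid unit for specific heat capacity.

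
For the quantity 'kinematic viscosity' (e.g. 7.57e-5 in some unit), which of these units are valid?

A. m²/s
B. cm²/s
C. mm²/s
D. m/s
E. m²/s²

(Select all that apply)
A, B, C

kinematic viscosity has SI base units: m^2 / s

Checking each option against m^2 / s:
  A. m²/s: ✓ matches
  B. cm²/s: ✓ matches
  C. mm²/s: ✓ matches
  D. m/s: ✗ does not match
  E. m²/s²: ✗ does not match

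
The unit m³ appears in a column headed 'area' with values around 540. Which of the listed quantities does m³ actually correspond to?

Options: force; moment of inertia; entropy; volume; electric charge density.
volume

area should have units dimensionally equivalent to m^2 (e.g. m²).
The given unit 'm³' reduces to m^3. Of the listed options, that is the dimensionality of volume.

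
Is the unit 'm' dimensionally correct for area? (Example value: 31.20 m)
No

area has SI base units: m^2
m does NOT reduce to m^2; a valid unit for area would be e.g. m².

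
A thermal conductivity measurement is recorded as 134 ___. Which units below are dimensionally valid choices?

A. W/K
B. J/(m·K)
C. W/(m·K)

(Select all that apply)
C

thermal conductivity has SI base units: kg * m / (s^3 * K)

Checking each option against kg * m / (s^3 * K):
  A. W/K: ✗ does not match
  B. J/(m·K): ✗ does not match
  C. W/(m·K): ✓ matches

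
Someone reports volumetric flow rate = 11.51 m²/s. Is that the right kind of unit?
No

volumetric flow rate has SI base units: m^3 / s
m²/s does NOT reduce to m^3 / s; a valid unit for volumetric flow rate would be e.g. m³/s.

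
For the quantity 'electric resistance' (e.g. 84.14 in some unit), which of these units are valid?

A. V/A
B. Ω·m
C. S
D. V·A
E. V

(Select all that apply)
A

electric resistance has SI base units: kg * m^2 / (A^2 * s^3)

Checking each option against kg * m^2 / (A^2 * s^3):
  A. V/A: ✓ matches
  B. Ω·m: ✗ does not match
  C. S: ✗ does not match
  D. V·A: ✗ does not match
  E. V: ✗ does not match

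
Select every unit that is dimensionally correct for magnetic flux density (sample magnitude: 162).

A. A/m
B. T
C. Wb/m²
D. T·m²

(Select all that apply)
B, C

magnetic flux density has SI base units: kg / (A * s^2)

Checking each option against kg / (A * s^2):
  A. A/m: ✗ does not match
  B. T: ✓ matches
  C. Wb/m²: ✓ matches
  D. T·m²: ✗ does not match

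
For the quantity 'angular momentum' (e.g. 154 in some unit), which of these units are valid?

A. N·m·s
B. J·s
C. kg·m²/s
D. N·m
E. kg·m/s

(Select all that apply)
A, B, C

angular momentum has SI base units: kg * m^2 / s

Checking each option against kg * m^2 / s:
  A. N·m·s: ✓ matches
  B. J·s: ✓ matches
  C. kg·m²/s: ✓ matches
  D. N·m: ✗ does not match
  E. kg·m/s: ✗ does not match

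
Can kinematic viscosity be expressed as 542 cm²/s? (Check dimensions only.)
Yes

kinematic viscosity has SI base units: m^2 / s
cm²/s reduces to the same SI base units, so it is a valid unit for kinematic viscosity.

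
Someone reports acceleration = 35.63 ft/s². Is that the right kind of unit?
Yes

acceleration has SI base units: m / s^2
ft/s² reduces to the same SI base units, so it is a valid unit for acceleration.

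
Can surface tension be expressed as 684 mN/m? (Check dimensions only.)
Yes

surface tension has SI base units: kg / s^2
mN/m reduces to the same SI base units, so it is a valid unit for surface tension.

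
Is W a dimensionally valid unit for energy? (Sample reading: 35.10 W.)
No

energy has SI base units: kg * m^2 / s^2
W does NOT reduce to kg * m^2 / s^2; a valid unit for energy would be e.g. J.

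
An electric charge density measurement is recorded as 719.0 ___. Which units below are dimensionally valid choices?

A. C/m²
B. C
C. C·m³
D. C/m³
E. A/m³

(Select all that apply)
D

electric charge density has SI base units: A * s / m^3

Checking each option against A * s / m^3:
  A. C/m²: ✗ does not match
  B. C: ✗ does not match
  C. C·m³: ✗ does not match
  D. C/m³: ✓ matches
  E. A/m³: ✗ does not match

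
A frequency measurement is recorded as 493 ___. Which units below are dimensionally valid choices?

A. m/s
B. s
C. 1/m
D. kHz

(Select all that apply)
D

frequency has SI base units: 1 / s

Checking each option against 1 / s:
  A. m/s: ✗ does not match
  B. s: ✗ does not match
  C. 1/m: ✗ does not match
  D. kHz: ✓ matches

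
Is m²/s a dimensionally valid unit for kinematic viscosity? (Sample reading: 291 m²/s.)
Yes

kinematic viscosity has SI base units: m^2 / s
m²/s reduces to the same SI base units, so it is a valid unit for kinematic viscosity.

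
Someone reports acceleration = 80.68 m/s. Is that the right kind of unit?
No

acceleration has SI base units: m / s^2
m/s does NOT reduce to m / s^2; a valid unit for acceleration would be e.g. m/s².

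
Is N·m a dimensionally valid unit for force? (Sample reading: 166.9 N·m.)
No

force has SI base units: kg * m / s^2
N·m does NOT reduce to kg * m / s^2; a valid unit for force would be e.g. N.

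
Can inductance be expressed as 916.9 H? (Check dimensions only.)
Yes

inductance has SI base units: kg * m^2 / (A^2 * s^2)
H reduces to the same SI base units, so it is a valid unit for inductance.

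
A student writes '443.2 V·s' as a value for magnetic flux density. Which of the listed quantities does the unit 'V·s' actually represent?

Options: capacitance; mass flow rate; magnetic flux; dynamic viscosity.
magnetic flux

magnetic flux density should have units dimensionally equivalent to kg / (A * s^2) (e.g. T).
The given unit 'V·s' reduces to kg * m^2 / (A * s^2). Of the listed options, that is the dimensionality of magnetic flux.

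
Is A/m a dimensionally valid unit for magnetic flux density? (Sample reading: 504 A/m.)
No

magnetic flux density has SI base units: kg / (A * s^2)
A/m does NOT reduce to kg / (A * s^2); a valid unit for magnetic flux density would be e.g. T.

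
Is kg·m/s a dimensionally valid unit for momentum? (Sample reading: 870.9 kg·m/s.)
Yes

momentum has SI base units: kg * m / s
kg·m/s reduces to the same SI base units, so it is a valid unit for momentum.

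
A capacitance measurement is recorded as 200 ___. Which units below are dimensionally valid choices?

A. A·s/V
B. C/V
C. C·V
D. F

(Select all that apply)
A, B, D

capacitance has SI base units: A^2 * s^4 / (kg * m^2)

Checking each option against A^2 * s^4 / (kg * m^2):
  A. A·s/V: ✓ matches
  B. C/V: ✓ matches
  C. C·V: ✗ does not match
  D. F: ✓ matches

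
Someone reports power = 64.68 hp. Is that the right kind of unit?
Yes

power has SI base units: kg * m^2 / s^3
hp reduces to the same SI base units, so it is a valid unit for power.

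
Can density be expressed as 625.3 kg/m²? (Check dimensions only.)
No

density has SI base units: kg / m^3
kg/m² does NOT reduce to kg / m^3; a valid unit for density would be e.g. kg/m³.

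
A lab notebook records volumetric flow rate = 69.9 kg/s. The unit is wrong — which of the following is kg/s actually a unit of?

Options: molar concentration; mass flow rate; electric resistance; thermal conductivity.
mass flow rate

volumetric flow rate should have units dimensionally equivalent to m^3 / s (e.g. m³/s).
The given unit 'kg/s' reduces to kg / s. Of the listed options, that is the dimensionality of mass flow rate.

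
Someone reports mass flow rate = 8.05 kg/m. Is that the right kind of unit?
No

mass flow rate has SI base units: kg / s
kg/m does NOT reduce to kg / s; a valid unit for mass flow rate would be e.g. kg/s.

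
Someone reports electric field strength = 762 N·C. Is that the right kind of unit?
No

electric field strength has SI base units: kg * m / (A * s^3)
N·C does NOT reduce to kg * m / (A * s^3); a valid unit for electric field strength would be e.g. V/m.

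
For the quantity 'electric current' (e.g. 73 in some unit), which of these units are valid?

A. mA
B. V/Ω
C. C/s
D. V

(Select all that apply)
A, B, C

electric current has SI base units: A

Checking each option against A:
  A. mA: ✓ matches
  B. V/Ω: ✓ matches
  C. C/s: ✓ matches
  D. V: ✗ does not match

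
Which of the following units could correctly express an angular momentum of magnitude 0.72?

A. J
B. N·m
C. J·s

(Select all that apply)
C

angular momentum has SI base units: kg * m^2 / s

Checking each option against kg * m^2 / s:
  A. J: ✗ does not match
  B. N·m: ✗ does not match
  C. J·s: ✓ matches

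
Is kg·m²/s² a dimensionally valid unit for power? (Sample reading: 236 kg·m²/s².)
No

power has SI base units: kg * m^2 / s^3
kg·m²/s² does NOT reduce to kg * m^2 / s^3; a valid unit for power would be e.g. W.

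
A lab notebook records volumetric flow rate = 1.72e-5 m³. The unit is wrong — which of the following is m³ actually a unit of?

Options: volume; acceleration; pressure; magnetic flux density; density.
volume

volumetric flow rate should have units dimensionally equivalent to m^3 / s (e.g. m³/s).
The given unit 'm³' reduces to m^3. Of the listed options, that is the dimensionality of volume.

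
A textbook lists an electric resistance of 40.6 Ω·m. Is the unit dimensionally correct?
No

electric resistance has SI base units: kg * m^2 / (A^2 * s^3)
Ω·m does NOT reduce to kg * m^2 / (A^2 * s^3); a valid unit for electric resistance would be e.g. Ω.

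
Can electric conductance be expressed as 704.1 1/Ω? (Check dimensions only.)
Yes

electric conductance has SI base units: A^2 * s^3 / (kg * m^2)
1/Ω reduces to the same SI base units, so it is a valid unit for electric conductance.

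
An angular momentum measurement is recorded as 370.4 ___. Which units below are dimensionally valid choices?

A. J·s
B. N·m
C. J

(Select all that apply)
A

angular momentum has SI base units: kg * m^2 / s

Checking each option against kg * m^2 / s:
  A. J·s: ✓ matches
  B. N·m: ✗ does not match
  C. J: ✗ does not match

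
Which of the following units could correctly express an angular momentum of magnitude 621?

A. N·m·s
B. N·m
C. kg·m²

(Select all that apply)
A

angular momentum has SI base units: kg * m^2 / s

Checking each option against kg * m^2 / s:
  A. N·m·s: ✓ matches
  B. N·m: ✗ does not match
  C. kg·m²: ✗ does not match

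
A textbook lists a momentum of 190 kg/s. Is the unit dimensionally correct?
No

momentum has SI base units: kg * m / s
kg/s does NOT reduce to kg * m / s; a valid unit for momentum would be e.g. kg·m/s.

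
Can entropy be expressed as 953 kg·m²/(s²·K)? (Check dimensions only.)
Yes

entropy has SI base units: kg * m^2 / (s^2 * K)
kg·m²/(s²·K) reduces to the same SI base units, so it is a valid unit for entropy.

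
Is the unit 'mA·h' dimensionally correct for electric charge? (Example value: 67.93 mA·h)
Yes

electric charge has SI base units: A * s
mA·h reduces to the same SI base units, so it is a valid unit for electric charge.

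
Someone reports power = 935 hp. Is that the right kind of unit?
Yes

power has SI base units: kg * m^2 / s^3
hp reduces to the same SI base units, so it is a valid unit for power.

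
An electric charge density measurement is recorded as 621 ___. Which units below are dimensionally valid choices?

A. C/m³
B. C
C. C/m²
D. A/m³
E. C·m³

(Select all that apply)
A

electric charge density has SI base units: A * s / m^3

Checking each option against A * s / m^3:
  A. C/m³: ✓ matches
  B. C: ✗ does not match
  C. C/m²: ✗ does not match
  D. A/m³: ✗ does not match
  E. C·m³: ✗ does not match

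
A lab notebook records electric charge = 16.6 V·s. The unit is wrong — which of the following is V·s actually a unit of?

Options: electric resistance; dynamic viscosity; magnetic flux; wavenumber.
magnetic flux

electric charge should have units dimensionally equivalent to A * s (e.g. C).
The given unit 'V·s' reduces to kg * m^2 / (A * s^2). Of the listed options, that is the dimensionality of magnetic flux.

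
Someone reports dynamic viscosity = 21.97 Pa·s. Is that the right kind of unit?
Yes

dynamic viscosity has SI base units: kg / (m * s)
Pa·s reduces to the same SI base units, so it is a valid unit for dynamic viscosity.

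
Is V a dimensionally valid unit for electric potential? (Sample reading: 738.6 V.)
Yes

electric potential has SI base units: kg * m^2 / (A * s^3)
V reduces to the same SI base units, so it is a valid unit for electric potential.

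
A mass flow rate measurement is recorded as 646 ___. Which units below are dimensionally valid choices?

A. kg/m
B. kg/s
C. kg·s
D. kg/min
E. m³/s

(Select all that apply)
B, D

mass flow rate has SI base units: kg / s

Checking each option against kg / s:
  A. kg/m: ✗ does not match
  B. kg/s: ✓ matches
  C. kg·s: ✗ does not match
  D. kg/min: ✓ matches
  E. m³/s: ✗ does not match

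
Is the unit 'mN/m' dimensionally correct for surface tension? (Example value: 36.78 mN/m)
Yes

surface tension has SI base units: kg / s^2
mN/m reduces to the same SI base units, so it is a valid unit for surface tension.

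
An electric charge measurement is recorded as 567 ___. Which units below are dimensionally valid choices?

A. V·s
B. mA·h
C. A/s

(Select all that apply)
B

electric charge has SI base units: A * s

Checking each option against A * s:
  A. V·s: ✗ does not match
  B. mA·h: ✓ matches
  C. A/s: ✗ does not match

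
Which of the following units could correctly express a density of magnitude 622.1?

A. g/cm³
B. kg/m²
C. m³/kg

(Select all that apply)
A

density has SI base units: kg / m^3

Checking each option against kg / m^3:
  A. g/cm³: ✓ matches
  B. kg/m²: ✗ does not match
  C. m³/kg: ✗ does not match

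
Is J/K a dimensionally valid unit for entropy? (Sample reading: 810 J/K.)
Yes

entropy has SI base units: kg * m^2 / (s^2 * K)
J/K reduces to the same SI base units, so it is a valid unit for entropy.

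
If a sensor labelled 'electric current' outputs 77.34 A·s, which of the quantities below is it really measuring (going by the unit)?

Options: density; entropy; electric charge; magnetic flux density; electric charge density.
electric charge

electric current should have units dimensionally equivalent to A (e.g. A).
The given unit 'A·s' reduces to A * s. Of the listed options, that is the dimensionality of electric charge.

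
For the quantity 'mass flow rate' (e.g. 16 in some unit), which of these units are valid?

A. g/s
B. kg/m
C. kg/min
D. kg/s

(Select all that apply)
A, C, D

mass flow rate has SI base units: kg / s

Checking each option against kg / s:
  A. g/s: ✓ matches
  B. kg/m: ✗ does not match
  C. kg/min: ✓ matches
  D. kg/s: ✓ matches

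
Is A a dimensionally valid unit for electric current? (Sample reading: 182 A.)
Yes

electric current has SI base units: A
A reduces to the same SI base units, so it is a valid unit for electric current.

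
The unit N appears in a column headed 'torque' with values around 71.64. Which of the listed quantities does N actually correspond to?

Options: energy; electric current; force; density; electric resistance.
force

torque should have units dimensionally equivalent to kg * m^2 / s^2 (e.g. N·m).
The given unit 'N' reduces to kg * m / s^2. Of the listed options, that is the dimensionality of force.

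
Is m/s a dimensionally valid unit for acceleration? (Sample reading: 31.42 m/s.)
No

acceleration has SI base units: m / s^2
m/s does NOT reduce to m / s^2; a valid unit for acceleration would be e.g. m/s².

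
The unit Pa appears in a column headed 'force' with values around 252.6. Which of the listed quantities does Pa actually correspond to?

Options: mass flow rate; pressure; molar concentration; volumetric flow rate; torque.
pressure

force should have units dimensionally equivalent to kg * m / s^2 (e.g. N).
The given unit 'Pa' reduces to kg / (m * s^2). Of the listed options, that is the dimensionality of pressure.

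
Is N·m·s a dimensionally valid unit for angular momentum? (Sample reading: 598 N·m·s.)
Yes

angular momentum has SI base units: kg * m^2 / s
N·m·s reduces to the same SI base units, so it is a valid unit for angular momentum.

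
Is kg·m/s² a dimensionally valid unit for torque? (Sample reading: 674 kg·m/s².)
No

torque has SI base units: kg * m^2 / s^2
kg·m/s² does NOT reduce to kg * m^2 / s^2; a valid unit for torque would be e.g. N·m.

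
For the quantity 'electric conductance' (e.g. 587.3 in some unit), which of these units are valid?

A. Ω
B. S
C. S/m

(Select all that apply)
B

electric conductance has SI base units: A^2 * s^3 / (kg * m^2)

Checking each option against A^2 * s^3 / (kg * m^2):
  A. Ω: ✗ does not match
  B. S: ✓ matches
  C. S/m: ✗ does not match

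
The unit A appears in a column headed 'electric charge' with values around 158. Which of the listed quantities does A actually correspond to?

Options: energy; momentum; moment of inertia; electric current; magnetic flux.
electric current

electric charge should have units dimensionally equivalent to A * s (e.g. C).
The given unit 'A' reduces to A. Of the listed options, that is the dimensionality of electric current.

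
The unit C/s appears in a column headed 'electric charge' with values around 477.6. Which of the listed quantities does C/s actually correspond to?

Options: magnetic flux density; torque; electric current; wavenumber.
electric current

electric charge should have units dimensionally equivalent to A * s (e.g. C).
The given unit 'C/s' reduces to A. Of the listed options, that is the dimensionality of electric current.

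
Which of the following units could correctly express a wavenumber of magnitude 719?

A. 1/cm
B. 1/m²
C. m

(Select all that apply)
A

wavenumber has SI base units: 1 / m

Checking each option against 1 / m:
  A. 1/cm: ✓ matches
  B. 1/m²: ✗ does not match
  C. m: ✗ does not match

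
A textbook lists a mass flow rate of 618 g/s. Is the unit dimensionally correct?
Yes

mass flow rate has SI base units: kg / s
g/s reduces to the same SI base units, so it is a valid unit for mass flow rate.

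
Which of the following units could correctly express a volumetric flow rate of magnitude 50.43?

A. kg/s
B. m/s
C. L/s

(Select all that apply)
C

volumetric flow rate has SI base units: m^3 / s

Checking each option against m^3 / s:
  A. kg/s: ✗ does not match
  B. m/s: ✗ does not match
  C. L/s: ✓ matches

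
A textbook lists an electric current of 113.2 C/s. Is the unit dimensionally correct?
Yes

electric current has SI base units: A
C/s reduces to the same SI base units, so it is a valid unit for electric current.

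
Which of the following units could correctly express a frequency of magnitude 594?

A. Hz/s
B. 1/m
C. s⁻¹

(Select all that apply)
C

frequency has SI base units: 1 / s

Checking each option against 1 / s:
  A. Hz/s: ✗ does not match
  B. 1/m: ✗ does not match
  C. s⁻¹: ✓ matches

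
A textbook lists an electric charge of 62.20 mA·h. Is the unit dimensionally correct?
Yes

electric charge has SI base units: A * s
mA·h reduces to the same SI base units, so it is a valid unit for electric charge.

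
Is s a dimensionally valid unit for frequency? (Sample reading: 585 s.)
No

frequency has SI base units: 1 / s
s does NOT reduce to 1 / s; a valid unit for frequency would be e.g. Hz.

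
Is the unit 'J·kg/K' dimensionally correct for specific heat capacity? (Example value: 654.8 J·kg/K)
No

specific heat capacity has SI base units: m^2 / (s^2 * K)
J·kg/K does NOT reduce to m^2 / (s^2 * K); a valid unit for specific heat capacity would be e.g. J/(kg·K).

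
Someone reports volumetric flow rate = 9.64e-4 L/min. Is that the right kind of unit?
Yes

volumetric flow rate has SI base units: m^3 / s
L/min reduces to the same SI base units, so it is a valid unit for volumetric flow rate.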